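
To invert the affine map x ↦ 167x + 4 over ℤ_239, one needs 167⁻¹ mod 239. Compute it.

Apply the Euclidean algorithm to 239 and 167:
239 = 1×167 + 72
167 = 2×72 + 23
72 = 3×23 + 3
23 = 7×3 + 2
3 = 1×2 + 1
2 = 2×1 + 0
Since gcd(167, 239) = 1, back-substitute to write 1 as a combination:
1 = 3 − 2
1 = −23 + 8·3
1 = 8·72 − 25·23
1 = −25·167 + 58·72
1 = 58·239 − 83·167
So 167·(-83) ≡ 1 (mod 239), and -83 ≡ 156 (mod 239).

156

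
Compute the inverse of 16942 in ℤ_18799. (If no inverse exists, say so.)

gcd(18799, 16942) by repeated division:
18799 = 1*16942 + 1857
16942 = 9*1857 + 229
1857 = 8*229 + 25
229 = 9*25 + 4
25 = 6*4 + 1
4 = 4*1 + 0
Since gcd(16942, 18799) = 1, back-substitute to write 1 as a combination:
1 = 25 − 6·4
1 = −6·229 + 55·25
1 = 55·1857 − 446·229
1 = −446·16942 + 4069·1857
1 = 4069·18799 − 4515·16942
Thus 16942·(-4515) ≡ 1 (mod 18799); reducing, -4515 mod 18799 = 14284.

14284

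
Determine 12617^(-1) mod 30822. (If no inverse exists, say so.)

Compute gcd(12617, 30822):
30822 = 2*12617 + 5588
12617 = 2*5588 + 1441
5588 = 3*1441 + 1265
1441 = 1*1265 + 176
1265 = 7*176 + 33
176 = 5*33 + 11
33 = 3*11 + 0
gcd(12617, 30822) = 11 ≠ 1, so 12617 has no multiplicative inverse modulo 30822.

no inverse exists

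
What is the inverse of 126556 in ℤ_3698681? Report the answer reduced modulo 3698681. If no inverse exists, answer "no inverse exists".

881767

Run Euclid on (3698681, 126556):
3698681 = 29*126556 + 28557
126556 = 4*28557 + 12328
28557 = 2*12328 + 3901
12328 = 3*3901 + 625
3901 = 6*625 + 151
625 = 4*151 + 21
151 = 7*21 + 4
21 = 5*4 + 1
4 = 4*1 + 0
The gcd is 1. Working backward:
1 = 21 − 5·4
1 = −5·151 + 36·21
1 = 36·625 − 149·151
1 = −149·3901 + 930·625
1 = 930·12328 − 2939·3901
1 = −2939·28557 + 6808·12328
1 = 6808·126556 − 30171·28557
1 = −30171·3698681 + 881767·126556
So 126556·881767 ≡ 1 (mod 3698681).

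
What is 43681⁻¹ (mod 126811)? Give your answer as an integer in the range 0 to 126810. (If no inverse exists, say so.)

57023

gcd(126811, 43681) by repeated division:
126811 = 2*43681 + 39449
43681 = 1*39449 + 4232
39449 = 9*4232 + 1361
4232 = 3*1361 + 149
1361 = 9*149 + 20
149 = 7*20 + 9
20 = 2*9 + 2
9 = 4*2 + 1
2 = 2*1 + 0
The gcd is 1. Working backward:
1 = 9 − 4·2
1 = −4·20 + 9·9
1 = 9·149 − 67·20
1 = −67·1361 + 612·149
1 = 612·4232 − 1903·1361
1 = −1903·39449 + 17739·4232
1 = 17739·43681 − 19642·39449
1 = −19642·126811 + 57023·43681
So 43681·57023 ≡ 1 (mod 126811).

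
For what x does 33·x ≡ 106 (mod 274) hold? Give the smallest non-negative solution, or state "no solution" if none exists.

244

First find gcd(33, 274):
274 = 8·33 + 10
33 = 3·10 + 3
10 = 3·3 + 1
3 = 3·1 + 0
gcd = 1, so a unique solution mod 274 exists.
Back-substitute for the Bézout coefficients:
1 = 10 − 3·3
1 = −3·33 + 10·10
1 = 10·274 − 83·33
So 33·(-83) ≡ 1 (mod 274), giving 33⁻¹ ≡ 191.
x ≡ 33⁻¹·106 ≡ 191·106 ≡ 244 (mod 274).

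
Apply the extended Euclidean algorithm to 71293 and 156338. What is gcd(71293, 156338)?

Euclidean algorithm:
156338 = 2·71293 + 13752
71293 = 5·13752 + 2533
13752 = 5·2533 + 1087
2533 = 2·1087 + 359
1087 = 3·359 + 10
359 = 35·10 + 9
10 = 1·9 + 1
9 = 9·1 + 0
gcd(71293, 156338) = 1.
Back-substituting:
1 = 10 − 9
1 = −359 + 36·10
1 = 36·1087 − 109·359
1 = −109·2533 + 254·1087
1 = 254·13752 − 1379·2533
1 = −1379·71293 + 7149·13752
1 = 7149·156338 − 15677·71293
So 1 = (7149)·156338 + (-15677)·71293.

1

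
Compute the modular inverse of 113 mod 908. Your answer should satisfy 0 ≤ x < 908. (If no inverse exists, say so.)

Run Euclid on (908, 113):
908 = 8*113 + 4
113 = 28*4 + 1
4 = 4*1 + 0
The gcd is 1. Working backward:
1 = 113 − 28·4
1 = −28·908 + 225·113
So 113·225 ≡ 1 (mod 908).

225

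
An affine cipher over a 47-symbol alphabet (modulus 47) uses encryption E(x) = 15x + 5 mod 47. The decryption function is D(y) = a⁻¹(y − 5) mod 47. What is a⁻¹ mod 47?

22

gcd(47, 15) by repeated division:
47 = 3·15 + 2
15 = 7·2 + 1
2 = 2·1 + 0
The gcd is 1. Working backward:
1 = 15 − 7·2
1 = −7·47 + 22·15
So 15·22 ≡ 1 (mod 47).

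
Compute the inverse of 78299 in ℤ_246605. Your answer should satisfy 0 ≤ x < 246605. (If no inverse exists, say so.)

gcd(246605, 78299) by repeated division:
246605 = 3·78299 + 11708
78299 = 6·11708 + 8051
11708 = 1·8051 + 3657
8051 = 2·3657 + 737
3657 = 4·737 + 709
737 = 1·709 + 28
709 = 25·28 + 9
28 = 3·9 + 1
9 = 9·1 + 0
gcd = 1, so the inverse exists. Back-substitute:
1 = 28 − 3·9
1 = −3·709 + 76·28
1 = 76·737 − 79·709
1 = −79·3657 + 392·737
1 = 392·8051 − 863·3657
1 = −863·11708 + 1255·8051
1 = 1255·78299 − 8393·11708
1 = −8393·246605 + 26434·78299
So 78299·26434 ≡ 1 (mod 246605).

26434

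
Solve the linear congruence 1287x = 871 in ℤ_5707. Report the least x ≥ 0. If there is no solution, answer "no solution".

First find gcd(1287, 5707):
5707 = 4×1287 + 559
1287 = 2×559 + 169
559 = 3×169 + 52
169 = 3×52 + 13
52 = 4×13 + 0
gcd = 13 and 13 | 871, so solutions exist. Divide through by 13: 99x ≡ 67 (mod 439).
Now find 99⁻¹ mod 439:
439 = 4×99 + 43
99 = 2×43 + 13
43 = 3×13 + 4
13 = 3×4 + 1
4 = 4×1 + 0
Back-substitute:
1 = 13 − 3·4
1 = −3·43 + 10·13
1 = 10·99 − 23·43
1 = −23·439 + 102·99
So 99⁻¹ ≡ 102 (mod 439).
Then x ≡ 102·67 ≡ 249 (mod 439); the smallest non-negative solution is x = 249.

249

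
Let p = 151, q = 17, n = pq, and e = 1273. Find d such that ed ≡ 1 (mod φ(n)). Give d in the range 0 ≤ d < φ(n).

937

φ(n) = (p−1)(q−1) = 150·16 = 2400.
Need d with 1273·d ≡ 1 (mod 2400). Apply the extended Euclidean algorithm:
2400 = 1·1273 + 1127
1273 = 1·1127 + 146
1127 = 7·146 + 105
146 = 1·105 + 41
105 = 2·41 + 23
41 = 1·23 + 18
23 = 1·18 + 5
18 = 3·5 + 3
5 = 1·3 + 2
3 = 1·2 + 1
2 = 2·1 + 0
Back-substitute:
1 = 3 − 2
1 = −5 + 2·3
1 = 2·18 − 7·5
1 = −7·23 + 9·18
1 = 9·41 − 16·23
1 = −16·105 + 41·41
1 = 41·146 − 57·105
1 = −57·1127 + 440·146
1 = 440·1273 − 497·1127
1 = −497·2400 + 937·1273
So 1273·937 ≡ 1 (mod 2400), hence d = 937.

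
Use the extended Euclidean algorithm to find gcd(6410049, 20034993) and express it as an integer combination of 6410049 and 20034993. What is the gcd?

Repeated division:
20034993 = 3·6410049 + 804846
6410049 = 7·804846 + 776127
804846 = 1·776127 + 28719
776127 = 27·28719 + 714
28719 = 40·714 + 159
714 = 4·159 + 78
159 = 2·78 + 3
78 = 26·3 + 0
gcd(6410049, 20034993) = 3.
Back-substituting:
3 = 159 − 2·78
3 = −2·714 + 9·159
3 = 9·28719 − 362·714
3 = −362·776127 + 9783·28719
3 = 9783·804846 − 10145·776127
3 = −10145·6410049 + 80798·804846
3 = 80798·20034993 − 252539·6410049
So 3 = (80798)·20034993 + (-252539)·6410049.

3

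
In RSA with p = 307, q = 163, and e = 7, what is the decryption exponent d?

28327

φ(n) = (p−1)(q−1) = 306·162 = 49572.
Need d with 7·d ≡ 1 (mod 49572). Apply the extended Euclidean algorithm:
49572 = 7081·7 + 5
7 = 1·5 + 2
5 = 2·2 + 1
2 = 2·1 + 0
Back-substitute:
1 = 5 − 2·2
1 = −2·7 + 3·5
1 = 3·49572 − 21245·7
So 7·(-21245) ≡ 1 (mod 49572), hence d ≡ -21245 ≡ 28327 (mod 49572).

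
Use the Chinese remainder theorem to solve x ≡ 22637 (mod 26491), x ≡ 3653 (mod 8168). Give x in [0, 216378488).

154730077

Write x = 22637 + 26491·k. Then 26491·k ≡ 3653 − 22637 ≡ 5520 (mod 8168).
Need 26491⁻¹ mod 8168. Extended Euclid on (8168, 1987):
8168 = 4×1987 + 220
1987 = 9×220 + 7
220 = 31×7 + 3
7 = 2×3 + 1
3 = 3×1 + 0
Back-substitute:
1 = 7 − 2·3
1 = −2·220 + 63·7
1 = 63·1987 − 569·220
1 = −569·8168 + 2339·1987
26491⁻¹ ≡ 2339 (mod 8168), so k ≡ 2339·5520 ≡ 5840 (mod 8168).
x = 22637 + 26491·5840 = 154730077.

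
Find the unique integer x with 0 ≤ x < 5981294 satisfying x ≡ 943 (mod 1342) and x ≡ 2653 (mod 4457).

Write x = 943 + 1342·k. Then 1342·k ≡ 2653 − 943 ≡ 1710 (mod 4457).
Need 1342⁻¹ mod 4457. Extended Euclid on (4457, 1342):
4457 = 3·1342 + 431
1342 = 3·431 + 49
431 = 8·49 + 39
49 = 1·39 + 10
39 = 3·10 + 9
10 = 1·9 + 1
9 = 9·1 + 0
Back-substitute:
1 = 10 − 9
1 = −39 + 4·10
1 = 4·49 − 5·39
1 = −5·431 + 44·49
1 = 44·1342 − 137·431
1 = −137·4457 + 455·1342
1342⁻¹ ≡ 455 (mod 4457), so k ≡ 455·1710 ≡ 2532 (mod 4457).
x = 943 + 1342·2532 = 3398887.

3398887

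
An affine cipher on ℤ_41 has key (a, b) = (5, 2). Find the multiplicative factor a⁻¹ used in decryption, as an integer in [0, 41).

33

Extended Euclidean algorithm:
41 = 8·5 + 1
5 = 5·1 + 0
The gcd is 1. Working backward:
1 = 41 − 8·5
So 5·(-8) ≡ 1 (mod 41), and -8 ≡ 33 (mod 41).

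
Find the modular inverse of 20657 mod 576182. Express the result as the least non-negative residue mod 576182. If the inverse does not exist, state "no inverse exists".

439033

Run Euclid on (576182, 20657):
576182 = 27·20657 + 18443
20657 = 1·18443 + 2214
18443 = 8·2214 + 731
2214 = 3·731 + 21
731 = 34·21 + 17
21 = 1·17 + 4
17 = 4·4 + 1
4 = 4·1 + 0
gcd = 1, so the inverse exists. Back-substitute:
1 = 17 − 4·4
1 = −4·21 + 5·17
1 = 5·731 − 174·21
1 = −174·2214 + 527·731
1 = 527·18443 − 4390·2214
1 = −4390·20657 + 4917·18443
1 = 4917·576182 − 137149·20657
Thus 20657·(-137149) ≡ 1 (mod 576182); reducing, -137149 mod 576182 = 439033.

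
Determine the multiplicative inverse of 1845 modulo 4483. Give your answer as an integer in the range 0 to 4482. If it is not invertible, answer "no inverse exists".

3081

Run Euclid on (4483, 1845):
4483 = 2*1845 + 793
1845 = 2*793 + 259
793 = 3*259 + 16
259 = 16*16 + 3
16 = 5*3 + 1
3 = 3*1 + 0
gcd = 1, so the inverse exists. Back-substitute:
1 = 16 − 5·3
1 = −5·259 + 81·16
1 = 81·793 − 248·259
1 = −248·1845 + 577·793
1 = 577·4483 − 1402·1845
Thus 1845·(-1402) ≡ 1 (mod 4483); reducing, -1402 mod 4483 = 3081.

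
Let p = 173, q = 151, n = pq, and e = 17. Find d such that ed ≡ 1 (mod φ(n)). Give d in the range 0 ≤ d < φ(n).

4553

φ(n) = (p−1)(q−1) = 172·150 = 25800.
Need d with 17·d ≡ 1 (mod 25800). Apply the extended Euclidean algorithm:
25800 = 1517*17 + 11
17 = 1*11 + 6
11 = 1*6 + 5
6 = 1*5 + 1
5 = 5*1 + 0
Back-substitute:
1 = 6 − 5
1 = −11 + 2·6
1 = 2·17 − 3·11
1 = −3·25800 + 4553·17
So 17·4553 ≡ 1 (mod 25800), hence d = 4553.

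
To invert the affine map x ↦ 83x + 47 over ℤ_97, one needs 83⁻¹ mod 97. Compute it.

90

Apply the Euclidean algorithm to 97 and 83:
97 = 1·83 + 14
83 = 5·14 + 13
14 = 1·13 + 1
13 = 13·1 + 0
gcd = 1, so the inverse exists. Back-substitute:
1 = 14 − 13
1 = −83 + 6·14
1 = 6·97 − 7·83
Hence 83⁻¹ ≡ -7 ≡ 90 (mod 97).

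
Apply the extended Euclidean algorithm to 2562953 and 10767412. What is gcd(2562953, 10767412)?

1

Euclidean algorithm:
10767412 = 4×2562953 + 515600
2562953 = 4×515600 + 500553
515600 = 1×500553 + 15047
500553 = 33×15047 + 4002
15047 = 3×4002 + 3041
4002 = 1×3041 + 961
3041 = 3×961 + 158
961 = 6×158 + 13
158 = 12×13 + 2
13 = 6×2 + 1
2 = 2×1 + 0
gcd(2562953, 10767412) = 1.
Express as a combination:
1 = 13 − 6·2
1 = −6·158 + 73·13
1 = 73·961 − 444·158
1 = −444·3041 + 1405·961
1 = 1405·4002 − 1849·3041
1 = −1849·15047 + 6952·4002
1 = 6952·500553 − 231265·15047
1 = −231265·515600 + 238217·500553
1 = 238217·2562953 − 1184133·515600
1 = −1184133·10767412 + 4974749·2562953
So 1 = (-1184133)·10767412 + (4974749)·2562953.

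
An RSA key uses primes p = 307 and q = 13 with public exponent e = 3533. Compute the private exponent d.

φ(n) = (p−1)(q−1) = 306·12 = 3672.
Need d with 3533·d ≡ 1 (mod 3672). Apply the extended Euclidean algorithm:
3672 = 1·3533 + 139
3533 = 25·139 + 58
139 = 2·58 + 23
58 = 2·23 + 12
23 = 1·12 + 11
12 = 1·11 + 1
11 = 11·1 + 0
Back-substitute:
1 = 12 − 11
1 = −23 + 2·12
1 = 2·58 − 5·23
1 = −5·139 + 12·58
1 = 12·3533 − 305·139
1 = −305·3672 + 317·3533
So 3533·317 ≡ 1 (mod 3672), hence d = 317.

317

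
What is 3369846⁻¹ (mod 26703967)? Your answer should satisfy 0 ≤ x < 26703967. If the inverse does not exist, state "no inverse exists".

26041401

Run Euclid on (26703967, 3369846):
26703967 = 7*3369846 + 3115045
3369846 = 1*3115045 + 254801
3115045 = 12*254801 + 57433
254801 = 4*57433 + 25069
57433 = 2*25069 + 7295
25069 = 3*7295 + 3184
7295 = 2*3184 + 927
3184 = 3*927 + 403
927 = 2*403 + 121
403 = 3*121 + 40
121 = 3*40 + 1
40 = 40*1 + 0
Since gcd(3369846, 26703967) = 1, back-substitute to write 1 as a combination:
1 = 121 − 3·40
1 = −3·403 + 10·121
1 = 10·927 − 23·403
1 = −23·3184 + 79·927
1 = 79·7295 − 181·3184
1 = −181·25069 + 622·7295
1 = 622·57433 − 1425·25069
1 = −1425·254801 + 6322·57433
1 = 6322·3115045 − 77289·254801
1 = −77289·3369846 + 83611·3115045
1 = 83611·26703967 − 662566·3369846
So 3369846·(-662566) ≡ 1 (mod 26703967), and -662566 ≡ 26041401 (mod 26703967).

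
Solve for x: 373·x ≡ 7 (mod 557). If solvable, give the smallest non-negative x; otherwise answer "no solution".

First find gcd(373, 557):
557 = 1×373 + 184
373 = 2×184 + 5
184 = 36×5 + 4
5 = 1×4 + 1
4 = 4×1 + 0
gcd = 1, so a unique solution mod 557 exists.
Back-substitute for the Bézout coefficients:
1 = 5 − 4
1 = −184 + 37·5
1 = 37·373 − 75·184
1 = −75·557 + 112·373
So 373·(112) ≡ 1 (mod 557), giving 373⁻¹ ≡ 112.
x ≡ 373⁻¹·7 ≡ 112·7 ≡ 227 (mod 557).

227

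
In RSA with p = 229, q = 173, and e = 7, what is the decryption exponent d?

φ(n) = (p−1)(q−1) = 228·172 = 39216.
Need d with 7·d ≡ 1 (mod 39216). Apply the extended Euclidean algorithm:
39216 = 5602*7 + 2
7 = 3*2 + 1
2 = 2*1 + 0
Back-substitute:
1 = 7 − 3·2
1 = −3·39216 + 16807·7
So 7·16807 ≡ 1 (mod 39216), hence d = 16807.

16807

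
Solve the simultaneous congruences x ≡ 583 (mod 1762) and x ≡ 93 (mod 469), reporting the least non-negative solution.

Write x = 583 + 1762·k. Then 1762·k ≡ 93 − 583 ≡ 448 (mod 469).
Need 1762⁻¹ mod 469. Extended Euclid on (469, 355):
469 = 1*355 + 114
355 = 3*114 + 13
114 = 8*13 + 10
13 = 1*10 + 3
10 = 3*3 + 1
3 = 3*1 + 0
Back-substitute:
1 = 10 − 3·3
1 = −3·13 + 4·10
1 = 4·114 − 35·13
1 = −35·355 + 109·114
1 = 109·469 − 144·355
1762⁻¹ ≡ 325 (mod 469), so k ≡ 325·448 ≡ 210 (mod 469).
x = 583 + 1762·210 = 370603.

370603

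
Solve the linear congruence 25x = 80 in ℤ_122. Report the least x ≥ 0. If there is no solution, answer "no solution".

52

First find gcd(25, 122):
122 = 4·25 + 22
25 = 1·22 + 3
22 = 7·3 + 1
3 = 3·1 + 0
gcd = 1, so a unique solution mod 122 exists.
Back-substitute for the Bézout coefficients:
1 = 22 − 7·3
1 = −7·25 + 8·22
1 = 8·122 − 39·25
So 25·(-39) ≡ 1 (mod 122), giving 25⁻¹ ≡ 83.
x ≡ 25⁻¹·80 ≡ 83·80 ≡ 52 (mod 122).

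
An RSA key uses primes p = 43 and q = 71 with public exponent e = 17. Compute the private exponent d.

173

φ(n) = (p−1)(q−1) = 42·70 = 2940.
Need d with 17·d ≡ 1 (mod 2940). Apply the extended Euclidean algorithm:
2940 = 172·17 + 16
17 = 1·16 + 1
16 = 16·1 + 0
Back-substitute:
1 = 17 − 16
1 = −2940 + 173·17
So 17·173 ≡ 1 (mod 2940), hence d = 173.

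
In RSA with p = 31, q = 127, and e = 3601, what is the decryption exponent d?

3421

φ(n) = (p−1)(q−1) = 30·126 = 3780.
Need d with 3601·d ≡ 1 (mod 3780). Apply the extended Euclidean algorithm:
3780 = 1×3601 + 179
3601 = 20×179 + 21
179 = 8×21 + 11
21 = 1×11 + 10
11 = 1×10 + 1
10 = 10×1 + 0
Back-substitute:
1 = 11 − 10
1 = −21 + 2·11
1 = 2·179 − 17·21
1 = −17·3601 + 342·179
1 = 342·3780 − 359·3601
So 3601·(-359) ≡ 1 (mod 3780), hence d ≡ -359 ≡ 3421 (mod 3780).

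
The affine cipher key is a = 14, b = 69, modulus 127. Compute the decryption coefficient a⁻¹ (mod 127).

118

Apply the Euclidean algorithm to 127 and 14:
127 = 9*14 + 1
14 = 14*1 + 0
The gcd is 1. Working backward:
1 = 127 − 9·14
So 14·(-9) ≡ 1 (mod 127), and -9 ≡ 118 (mod 127).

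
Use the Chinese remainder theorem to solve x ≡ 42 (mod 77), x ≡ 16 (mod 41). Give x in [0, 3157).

2968

Write x = 42 + 77·k. Then 77·k ≡ 16 − 42 ≡ 15 (mod 41).
Need 77⁻¹ mod 41. Extended Euclid on (41, 36):
41 = 1×36 + 5
36 = 7×5 + 1
5 = 5×1 + 0
Back-substitute:
1 = 36 − 7·5
1 = −7·41 + 8·36
77⁻¹ ≡ 8 (mod 41), so k ≡ 8·15 ≡ 38 (mod 41).
x = 42 + 77·38 = 2968.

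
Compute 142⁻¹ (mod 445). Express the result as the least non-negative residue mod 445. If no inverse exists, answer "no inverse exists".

398

Run Euclid on (445, 142):
445 = 3×142 + 19
142 = 7×19 + 9
19 = 2×9 + 1
9 = 9×1 + 0
The gcd is 1. Working backward:
1 = 19 − 2·9
1 = −2·142 + 15·19
1 = 15·445 − 47·142
Hence 142⁻¹ ≡ -47 ≡ 398 (mod 445).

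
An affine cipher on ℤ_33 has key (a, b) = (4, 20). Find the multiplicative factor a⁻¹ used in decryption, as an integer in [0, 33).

25

gcd(33, 4) by repeated division:
33 = 8·4 + 1
4 = 4·1 + 0
The gcd is 1. Working backward:
1 = 33 − 8·4
So 4·(-8) ≡ 1 (mod 33), and -8 ≡ 25 (mod 33).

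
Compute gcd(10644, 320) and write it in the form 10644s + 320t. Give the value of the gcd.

4

Repeated division:
10644 = 33×320 + 84
320 = 3×84 + 68
84 = 1×68 + 16
68 = 4×16 + 4
16 = 4×4 + 0
gcd(10644, 320) = 4.
Working backward:
4 = 68 − 4·16
4 = −4·84 + 5·68
4 = 5·320 − 19·84
4 = −19·10644 + 632·320
So 4 = (-19)·10644 + (632)·320.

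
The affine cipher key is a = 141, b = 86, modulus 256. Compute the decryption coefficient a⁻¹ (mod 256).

gcd(256, 141) by repeated division:
256 = 1×141 + 115
141 = 1×115 + 26
115 = 4×26 + 11
26 = 2×11 + 4
11 = 2×4 + 3
4 = 1×3 + 1
3 = 3×1 + 0
gcd = 1, so the inverse exists. Back-substitute:
1 = 4 − 3
1 = −11 + 3·4
1 = 3·26 − 7·11
1 = −7·115 + 31·26
1 = 31·141 − 38·115
1 = −38·256 + 69·141
So 141·69 ≡ 1 (mod 256).

69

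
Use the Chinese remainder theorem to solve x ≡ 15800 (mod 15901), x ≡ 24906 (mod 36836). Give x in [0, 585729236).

202880758

Write x = 15800 + 15901·k. Then 15901·k ≡ 24906 − 15800 ≡ 9106 (mod 36836).
Need 15901⁻¹ mod 36836. Extended Euclid on (36836, 15901):
36836 = 2×15901 + 5034
15901 = 3×5034 + 799
5034 = 6×799 + 240
799 = 3×240 + 79
240 = 3×79 + 3
79 = 26×3 + 1
3 = 3×1 + 0
Back-substitute:
1 = 79 − 26·3
1 = −26·240 + 79·79
1 = 79·799 − 263·240
1 = −263·5034 + 1657·799
1 = 1657·15901 − 5234·5034
1 = −5234·36836 + 12125·15901
15901⁻¹ ≡ 12125 (mod 36836), so k ≡ 12125·9106 ≡ 12758 (mod 36836).
x = 15800 + 15901·12758 = 202880758.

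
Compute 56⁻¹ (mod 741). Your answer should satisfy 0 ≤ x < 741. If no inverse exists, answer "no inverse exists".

Run Euclid on (741, 56):
741 = 13·56 + 13
56 = 4·13 + 4
13 = 3·4 + 1
4 = 4·1 + 0
The gcd is 1. Working backward:
1 = 13 − 3·4
1 = −3·56 + 13·13
1 = 13·741 − 172·56
Hence 56⁻¹ ≡ -172 ≡ 569 (mod 741).

569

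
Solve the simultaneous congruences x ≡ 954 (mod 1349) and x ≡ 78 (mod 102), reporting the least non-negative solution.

33330

Write x = 954 + 1349·k. Then 1349·k ≡ 78 − 954 ≡ 42 (mod 102).
Need 1349⁻¹ mod 102. Extended Euclid on (102, 23):
102 = 4·23 + 10
23 = 2·10 + 3
10 = 3·3 + 1
3 = 3·1 + 0
Back-substitute:
1 = 10 − 3·3
1 = −3·23 + 7·10
1 = 7·102 − 31·23
1349⁻¹ ≡ 71 (mod 102), so k ≡ 71·42 ≡ 24 (mod 102).
x = 954 + 1349·24 = 33330.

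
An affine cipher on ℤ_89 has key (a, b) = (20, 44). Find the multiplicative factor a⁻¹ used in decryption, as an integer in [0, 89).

49

Run Euclid on (89, 20):
89 = 4*20 + 9
20 = 2*9 + 2
9 = 4*2 + 1
2 = 2*1 + 0
Since gcd(20, 89) = 1, back-substitute to write 1 as a combination:
1 = 9 − 4·2
1 = −4·20 + 9·9
1 = 9·89 − 40·20
So 20·(-40) ≡ 1 (mod 89), and -40 ≡ 49 (mod 89).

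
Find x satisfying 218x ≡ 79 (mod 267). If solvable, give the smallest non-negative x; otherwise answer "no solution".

200

First find gcd(218, 267):
267 = 1·218 + 49
218 = 4·49 + 22
49 = 2·22 + 5
22 = 4·5 + 2
5 = 2·2 + 1
2 = 2·1 + 0
gcd = 1, so a unique solution mod 267 exists.
Back-substitute for the Bézout coefficients:
1 = 5 − 2·2
1 = −2·22 + 9·5
1 = 9·49 − 20·22
1 = −20·218 + 89·49
1 = 89·267 − 109·218
So 218·(-109) ≡ 1 (mod 267), giving 218⁻¹ ≡ 158.
x ≡ 218⁻¹·79 ≡ 158·79 ≡ 200 (mod 267).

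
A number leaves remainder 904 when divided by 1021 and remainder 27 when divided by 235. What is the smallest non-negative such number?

Write x = 904 + 1021·k. Then 1021·k ≡ 27 − 904 ≡ 63 (mod 235).
Need 1021⁻¹ mod 235. Extended Euclid on (235, 81):
235 = 2*81 + 73
81 = 1*73 + 8
73 = 9*8 + 1
8 = 8*1 + 0
Back-substitute:
1 = 73 − 9·8
1 = −9·81 + 10·73
1 = 10·235 − 29·81
1021⁻¹ ≡ 206 (mod 235), so k ≡ 206·63 ≡ 53 (mod 235).
x = 904 + 1021·53 = 55017.

55017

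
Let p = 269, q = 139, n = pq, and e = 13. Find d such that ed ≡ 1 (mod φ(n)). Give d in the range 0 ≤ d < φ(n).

φ(n) = (p−1)(q−1) = 268·138 = 36984.
Need d with 13·d ≡ 1 (mod 36984). Apply the extended Euclidean algorithm:
36984 = 2844×13 + 12
13 = 1×12 + 1
12 = 12×1 + 0
Back-substitute:
1 = 13 − 12
1 = −36984 + 2845·13
So 13·2845 ≡ 1 (mod 36984), hence d = 2845.

2845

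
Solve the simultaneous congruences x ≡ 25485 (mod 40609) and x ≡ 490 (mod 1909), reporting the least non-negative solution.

Write x = 25485 + 40609·k. Then 40609·k ≡ 490 − 25485 ≡ 1731 (mod 1909).
Need 40609⁻¹ mod 1909. Extended Euclid on (1909, 520):
1909 = 3*520 + 349
520 = 1*349 + 171
349 = 2*171 + 7
171 = 24*7 + 3
7 = 2*3 + 1
3 = 3*1 + 0
Back-substitute:
1 = 7 − 2·3
1 = −2·171 + 49·7
1 = 49·349 − 100·171
1 = −100·520 + 149·349
1 = 149·1909 − 547·520
40609⁻¹ ≡ 1362 (mod 1909), so k ≡ 1362·1731 ≡ 7 (mod 1909).
x = 25485 + 40609·7 = 309748.

309748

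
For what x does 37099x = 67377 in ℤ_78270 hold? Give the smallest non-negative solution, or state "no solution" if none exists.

First find gcd(37099, 78270):
78270 = 2×37099 + 4072
37099 = 9×4072 + 451
4072 = 9×451 + 13
451 = 34×13 + 9
13 = 1×9 + 4
9 = 2×4 + 1
4 = 4×1 + 0
gcd = 1, so a unique solution mod 78270 exists.
Back-substitute for the Bézout coefficients:
1 = 9 − 2·4
1 = −2·13 + 3·9
1 = 3·451 − 104·13
1 = −104·4072 + 939·451
1 = 939·37099 − 8555·4072
1 = −8555·78270 + 18049·37099
So 37099·(18049) ≡ 1 (mod 78270), giving 37099⁻¹ ≡ 18049.
x ≡ 37099⁻¹·67377 ≡ 18049·67377 ≡ 6483 (mod 78270).

6483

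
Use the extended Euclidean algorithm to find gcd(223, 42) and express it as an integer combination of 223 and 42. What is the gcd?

Euclidean algorithm:
223 = 5·42 + 13
42 = 3·13 + 3
13 = 4·3 + 1
3 = 3·1 + 0
gcd(223, 42) = 1.
Working backward:
1 = 13 − 4·3
1 = −4·42 + 13·13
1 = 13·223 − 69·42
So 1 = (13)·223 + (-69)·42.

1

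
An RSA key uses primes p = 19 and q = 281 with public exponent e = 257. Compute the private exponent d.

φ(n) = (p−1)(q−1) = 18·280 = 5040.
Need d with 257·d ≡ 1 (mod 5040). Apply the extended Euclidean algorithm:
5040 = 19×257 + 157
257 = 1×157 + 100
157 = 1×100 + 57
100 = 1×57 + 43
57 = 1×43 + 14
43 = 3×14 + 1
14 = 14×1 + 0
Back-substitute:
1 = 43 − 3·14
1 = −3·57 + 4·43
1 = 4·100 − 7·57
1 = −7·157 + 11·100
1 = 11·257 − 18·157
1 = −18·5040 + 353·257
So 257·353 ≡ 1 (mod 5040), hence d = 353.

353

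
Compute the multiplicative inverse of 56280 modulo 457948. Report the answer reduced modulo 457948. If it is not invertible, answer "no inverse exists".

no inverse exists

Compute gcd(56280, 457948):
457948 = 8×56280 + 7708
56280 = 7×7708 + 2324
7708 = 3×2324 + 736
2324 = 3×736 + 116
736 = 6×116 + 40
116 = 2×40 + 36
40 = 1×36 + 4
36 = 9×4 + 0
Since gcd = 4 > 1, 56280 is not a unit mod 457948.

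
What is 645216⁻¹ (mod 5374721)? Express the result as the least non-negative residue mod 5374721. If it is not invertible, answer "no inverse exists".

no inverse exists

Compute gcd(645216, 5374721):
5374721 = 8·645216 + 212993
645216 = 3·212993 + 6237
212993 = 34·6237 + 935
6237 = 6·935 + 627
935 = 1·627 + 308
627 = 2·308 + 11
308 = 28·11 + 0
The gcd is 11, not 1, hence no inverse exists.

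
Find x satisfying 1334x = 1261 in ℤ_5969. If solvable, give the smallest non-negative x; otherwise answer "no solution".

First find gcd(1334, 5969):
5969 = 4·1334 + 633
1334 = 2·633 + 68
633 = 9·68 + 21
68 = 3·21 + 5
21 = 4·5 + 1
5 = 5·1 + 0
gcd = 1, so a unique solution mod 5969 exists.
Back-substitute for the Bézout coefficients:
1 = 21 − 4·5
1 = −4·68 + 13·21
1 = 13·633 − 121·68
1 = −121·1334 + 255·633
1 = 255·5969 − 1141·1334
So 1334·(-1141) ≡ 1 (mod 5969), giving 1334⁻¹ ≡ 4828.
x ≡ 1334⁻¹·1261 ≡ 4828·1261 ≡ 5697 (mod 5969).

5697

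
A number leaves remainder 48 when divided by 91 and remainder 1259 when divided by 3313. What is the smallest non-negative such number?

Write x = 48 + 91·k. Then 91·k ≡ 1259 − 48 ≡ 1211 (mod 3313).
Need 91⁻¹ mod 3313. Extended Euclid on (3313, 91):
3313 = 36×91 + 37
91 = 2×37 + 17
37 = 2×17 + 3
17 = 5×3 + 2
3 = 1×2 + 1
2 = 2×1 + 0
Back-substitute:
1 = 3 − 2
1 = −17 + 6·3
1 = 6·37 − 13·17
1 = −13·91 + 32·37
1 = 32·3313 − 1165·91
91⁻¹ ≡ 2148 (mod 3313), so k ≡ 2148·1211 ≡ 523 (mod 3313).
x = 48 + 91·523 = 47641.

47641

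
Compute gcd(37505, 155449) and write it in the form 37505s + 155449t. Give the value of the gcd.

1

Euclidean algorithm:
155449 = 4·37505 + 5429
37505 = 6·5429 + 4931
5429 = 1·4931 + 498
4931 = 9·498 + 449
498 = 1·449 + 49
449 = 9·49 + 8
49 = 6·8 + 1
8 = 8·1 + 0
gcd(37505, 155449) = 1.
Working backward:
1 = 49 − 6·8
1 = −6·449 + 55·49
1 = 55·498 − 61·449
1 = −61·4931 + 604·498
1 = 604·5429 − 665·4931
1 = −665·37505 + 4594·5429
1 = 4594·155449 − 19041·37505
So 1 = (4594)·155449 + (-19041)·37505.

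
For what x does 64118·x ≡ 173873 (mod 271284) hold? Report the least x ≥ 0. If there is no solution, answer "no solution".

gcd(64118, 271284):
271284 = 4*64118 + 14812
64118 = 4*14812 + 4870
14812 = 3*4870 + 202
4870 = 24*202 + 22
202 = 9*22 + 4
22 = 5*4 + 2
4 = 2*2 + 0
gcd = 2, but 2 ∤ 173873, so the congruence has no solution.

no solution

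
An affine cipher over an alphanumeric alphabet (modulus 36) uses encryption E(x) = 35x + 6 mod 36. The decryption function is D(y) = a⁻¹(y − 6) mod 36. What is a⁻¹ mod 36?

gcd(36, 35) by repeated division:
36 = 1·35 + 1
35 = 35·1 + 0
Since gcd(35, 36) = 1, back-substitute to write 1 as a combination:
1 = 36 − 35
Hence 35⁻¹ ≡ -1 ≡ 35 (mod 36).

35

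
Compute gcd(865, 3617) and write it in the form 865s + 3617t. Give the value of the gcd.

Euclidean algorithm:
3617 = 4×865 + 157
865 = 5×157 + 80
157 = 1×80 + 77
80 = 1×77 + 3
77 = 25×3 + 2
3 = 1×2 + 1
2 = 2×1 + 0
gcd(865, 3617) = 1.
Back-substituting:
1 = 3 − 2
1 = −77 + 26·3
1 = 26·80 − 27·77
1 = −27·157 + 53·80
1 = 53·865 − 292·157
1 = −292·3617 + 1221·865
So 1 = (-292)·3617 + (1221)·865.

1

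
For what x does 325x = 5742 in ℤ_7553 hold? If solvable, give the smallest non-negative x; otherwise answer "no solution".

gcd(325, 7553):
7553 = 23*325 + 78
325 = 4*78 + 13
78 = 6*13 + 0
gcd = 13, but 13 ∤ 5742, so the congruence has no solution.

no solution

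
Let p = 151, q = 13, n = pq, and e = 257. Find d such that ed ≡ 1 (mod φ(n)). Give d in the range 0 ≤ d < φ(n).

φ(n) = (p−1)(q−1) = 150·12 = 1800.
Need d with 257·d ≡ 1 (mod 1800). Apply the extended Euclidean algorithm:
1800 = 7·257 + 1
257 = 257·1 + 0
Back-substitute:
1 = 1800 − 7·257
So 257·(-7) ≡ 1 (mod 1800), hence d ≡ -7 ≡ 1793 (mod 1800).

1793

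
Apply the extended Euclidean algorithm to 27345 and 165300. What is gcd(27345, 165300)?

15

Apply Euclid's algorithm to 165300 and 27345:
165300 = 6·27345 + 1230
27345 = 22·1230 + 285
1230 = 4·285 + 90
285 = 3·90 + 15
90 = 6·15 + 0
gcd(27345, 165300) = 15.
Working backward:
15 = 285 − 3·90
15 = −3·1230 + 13·285
15 = 13·27345 − 289·1230
15 = −289·165300 + 1747·27345
So 15 = (-289)·165300 + (1747)·27345.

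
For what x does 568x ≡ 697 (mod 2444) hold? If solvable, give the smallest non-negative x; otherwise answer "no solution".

no solution

gcd(568, 2444):
2444 = 4×568 + 172
568 = 3×172 + 52
172 = 3×52 + 16
52 = 3×16 + 4
16 = 4×4 + 0
gcd = 4, but 4 ∤ 697, so the congruence has no solution.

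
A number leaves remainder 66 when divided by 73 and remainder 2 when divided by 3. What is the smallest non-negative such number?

Write x = 66 + 73·k. Then 73·k ≡ 2 − 66 ≡ 2 (mod 3).
Need 73⁻¹ mod 3. Extended Euclid on (3, 1):
3 = 3*1 + 0
73⁻¹ ≡ 1 (mod 3), so k ≡ 1·2 ≡ 2 (mod 3).
x = 66 + 73·2 = 212.

212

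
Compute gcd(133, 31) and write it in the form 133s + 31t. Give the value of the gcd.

Apply Euclid's algorithm to 133 and 31:
133 = 4*31 + 9
31 = 3*9 + 4
9 = 2*4 + 1
4 = 4*1 + 0
gcd(133, 31) = 1.
Express as a combination:
1 = 9 − 2·4
1 = −2·31 + 7·9
1 = 7·133 − 30·31
So 1 = (7)·133 + (-30)·31.

1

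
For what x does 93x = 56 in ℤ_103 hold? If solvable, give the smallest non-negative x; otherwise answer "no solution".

15

First find gcd(93, 103):
103 = 1·93 + 10
93 = 9·10 + 3
10 = 3·3 + 1
3 = 3·1 + 0
gcd = 1, so a unique solution mod 103 exists.
Back-substitute for the Bézout coefficients:
1 = 10 − 3·3
1 = −3·93 + 28·10
1 = 28·103 − 31·93
So 93·(-31) ≡ 1 (mod 103), giving 93⁻¹ ≡ 72.
x ≡ 93⁻¹·56 ≡ 72·56 ≡ 15 (mod 103).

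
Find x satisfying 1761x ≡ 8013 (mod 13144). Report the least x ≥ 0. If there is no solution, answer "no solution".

11917

First find gcd(1761, 13144):
13144 = 7*1761 + 817
1761 = 2*817 + 127
817 = 6*127 + 55
127 = 2*55 + 17
55 = 3*17 + 4
17 = 4*4 + 1
4 = 4*1 + 0
gcd = 1, so a unique solution mod 13144 exists.
Back-substitute for the Bézout coefficients:
1 = 17 − 4·4
1 = −4·55 + 13·17
1 = 13·127 − 30·55
1 = −30·817 + 193·127
1 = 193·1761 − 416·817
1 = −416·13144 + 3105·1761
So 1761·(3105) ≡ 1 (mod 13144), giving 1761⁻¹ ≡ 3105.
x ≡ 1761⁻¹·8013 ≡ 3105·8013 ≡ 11917 (mod 13144).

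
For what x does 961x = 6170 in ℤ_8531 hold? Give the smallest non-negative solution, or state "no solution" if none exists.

First find gcd(961, 8531):
8531 = 8×961 + 843
961 = 1×843 + 118
843 = 7×118 + 17
118 = 6×17 + 16
17 = 1×16 + 1
16 = 16×1 + 0
gcd = 1, so a unique solution mod 8531 exists.
Back-substitute for the Bézout coefficients:
1 = 17 − 16
1 = −118 + 7·17
1 = 7·843 − 50·118
1 = −50·961 + 57·843
1 = 57·8531 − 506·961
So 961·(-506) ≡ 1 (mod 8531), giving 961⁻¹ ≡ 8025.
x ≡ 961⁻¹·6170 ≡ 8025·6170 ≡ 326 (mod 8531).

326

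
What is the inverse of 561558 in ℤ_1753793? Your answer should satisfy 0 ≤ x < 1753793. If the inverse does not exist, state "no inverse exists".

504781

Run Euclid on (1753793, 561558):
1753793 = 3·561558 + 69119
561558 = 8·69119 + 8606
69119 = 8·8606 + 271
8606 = 31·271 + 205
271 = 1·205 + 66
205 = 3·66 + 7
66 = 9·7 + 3
7 = 2·3 + 1
3 = 3·1 + 0
Since gcd(561558, 1753793) = 1, back-substitute to write 1 as a combination:
1 = 7 − 2·3
1 = −2·66 + 19·7
1 = 19·205 − 59·66
1 = −59·271 + 78·205
1 = 78·8606 − 2477·271
1 = −2477·69119 + 19894·8606
1 = 19894·561558 − 161629·69119
1 = −161629·1753793 + 504781·561558
So 561558·504781 ≡ 1 (mod 1753793).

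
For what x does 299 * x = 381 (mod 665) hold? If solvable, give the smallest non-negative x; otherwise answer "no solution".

First find gcd(299, 665):
665 = 2×299 + 67
299 = 4×67 + 31
67 = 2×31 + 5
31 = 6×5 + 1
5 = 5×1 + 0
gcd = 1, so a unique solution mod 665 exists.
Back-substitute for the Bézout coefficients:
1 = 31 − 6·5
1 = −6·67 + 13·31
1 = 13·299 − 58·67
1 = −58·665 + 129·299
So 299·(129) ≡ 1 (mod 665), giving 299⁻¹ ≡ 129.
x ≡ 299⁻¹·381 ≡ 129·381 ≡ 604 (mod 665).

604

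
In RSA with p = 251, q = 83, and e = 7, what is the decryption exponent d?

φ(n) = (p−1)(q−1) = 250·82 = 20500.
Need d with 7·d ≡ 1 (mod 20500). Apply the extended Euclidean algorithm:
20500 = 2928·7 + 4
7 = 1·4 + 3
4 = 1·3 + 1
3 = 3·1 + 0
Back-substitute:
1 = 4 − 3
1 = −7 + 2·4
1 = 2·20500 − 5857·7
So 7·(-5857) ≡ 1 (mod 20500), hence d ≡ -5857 ≡ 14643 (mod 20500).

14643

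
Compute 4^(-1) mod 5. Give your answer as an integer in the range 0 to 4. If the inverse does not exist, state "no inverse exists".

Extended Euclidean algorithm:
5 = 1×4 + 1
4 = 4×1 + 0
gcd = 1, so the inverse exists. Back-substitute:
1 = 5 − 4
Thus 4·(-1) ≡ 1 (mod 5); reducing, -1 mod 5 = 4.

4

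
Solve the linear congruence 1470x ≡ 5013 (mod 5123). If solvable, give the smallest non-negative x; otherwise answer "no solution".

2544

First find gcd(1470, 5123):
5123 = 3·1470 + 713
1470 = 2·713 + 44
713 = 16·44 + 9
44 = 4·9 + 8
9 = 1·8 + 1
8 = 8·1 + 0
gcd = 1, so a unique solution mod 5123 exists.
Back-substitute for the Bézout coefficients:
1 = 9 − 8
1 = −44 + 5·9
1 = 5·713 − 81·44
1 = −81·1470 + 167·713
1 = 167·5123 − 582·1470
So 1470·(-582) ≡ 1 (mod 5123), giving 1470⁻¹ ≡ 4541.
x ≡ 1470⁻¹·5013 ≡ 4541·5013 ≡ 2544 (mod 5123).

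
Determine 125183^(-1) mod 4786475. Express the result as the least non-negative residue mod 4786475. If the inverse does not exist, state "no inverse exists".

1165772

Extended Euclidean algorithm:
4786475 = 38*125183 + 29521
125183 = 4*29521 + 7099
29521 = 4*7099 + 1125
7099 = 6*1125 + 349
1125 = 3*349 + 78
349 = 4*78 + 37
78 = 2*37 + 4
37 = 9*4 + 1
4 = 4*1 + 0
gcd = 1, so the inverse exists. Back-substitute:
1 = 37 − 9·4
1 = −9·78 + 19·37
1 = 19·349 − 85·78
1 = −85·1125 + 274·349
1 = 274·7099 − 1729·1125
1 = −1729·29521 + 7190·7099
1 = 7190·125183 − 30489·29521
1 = −30489·4786475 + 1165772·125183
So 125183·1165772 ≡ 1 (mod 4786475).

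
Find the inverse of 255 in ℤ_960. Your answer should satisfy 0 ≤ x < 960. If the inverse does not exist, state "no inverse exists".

Euclidean algorithm on 960, 255:
960 = 3×255 + 195
255 = 1×195 + 60
195 = 3×60 + 15
60 = 4×15 + 0
Since gcd = 15 > 1, 255 is not a unit mod 960.

no inverse exists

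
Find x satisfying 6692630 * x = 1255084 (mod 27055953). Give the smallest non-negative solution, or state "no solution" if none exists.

First find gcd(6692630, 27055953):
27055953 = 4×6692630 + 285433
6692630 = 23×285433 + 127671
285433 = 2×127671 + 30091
127671 = 4×30091 + 7307
30091 = 4×7307 + 863
7307 = 8×863 + 403
863 = 2×403 + 57
403 = 7×57 + 4
57 = 14×4 + 1
4 = 4×1 + 0
gcd = 1, so a unique solution mod 27055953 exists.
Back-substitute for the Bézout coefficients:
1 = 57 − 14·4
1 = −14·403 + 99·57
1 = 99·863 − 212·403
1 = −212·7307 + 1795·863
1 = 1795·30091 − 7392·7307
1 = −7392·127671 + 31363·30091
1 = 31363·285433 − 70118·127671
1 = −70118·6692630 + 1644077·285433
1 = 1644077·27055953 − 6646426·6692630
So 6692630·(-6646426) ≡ 1 (mod 27055953), giving 6692630⁻¹ ≡ 20409527.
x ≡ 6692630⁻¹·1255084 ≡ 20409527·1255084 ≡ 14387270 (mod 27055953).

14387270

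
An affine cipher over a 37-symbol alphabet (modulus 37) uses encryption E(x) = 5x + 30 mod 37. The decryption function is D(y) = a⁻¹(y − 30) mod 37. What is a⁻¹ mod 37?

gcd(37, 5) by repeated division:
37 = 7×5 + 2
5 = 2×2 + 1
2 = 2×1 + 0
gcd = 1, so the inverse exists. Back-substitute:
1 = 5 − 2·2
1 = −2·37 + 15·5
So 5·15 ≡ 1 (mod 37).

15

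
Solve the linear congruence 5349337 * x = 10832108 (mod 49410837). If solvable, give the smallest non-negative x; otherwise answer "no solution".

1712369

First find gcd(5349337, 49410837):
49410837 = 9·5349337 + 1266804
5349337 = 4·1266804 + 282121
1266804 = 4·282121 + 138320
282121 = 2·138320 + 5481
138320 = 25·5481 + 1295
5481 = 4·1295 + 301
1295 = 4·301 + 91
301 = 3·91 + 28
91 = 3·28 + 7
28 = 4·7 + 0
gcd = 7 and 7 | 10832108, so solutions exist. Divide through by 7: 764191x ≡ 1547444 (mod 7058691).
Now find 764191⁻¹ mod 7058691:
7058691 = 9×764191 + 180972
764191 = 4×180972 + 40303
180972 = 4×40303 + 19760
40303 = 2×19760 + 783
19760 = 25×783 + 185
783 = 4×185 + 43
185 = 4×43 + 13
43 = 3×13 + 4
13 = 3×4 + 1
4 = 4×1 + 0
Back-substitute:
1 = 13 − 3·4
1 = −3·43 + 10·13
1 = 10·185 − 43·43
1 = −43·783 + 182·185
1 = 182·19760 − 4593·783
1 = −4593·40303 + 9368·19760
1 = 9368·180972 − 42065·40303
1 = −42065·764191 + 177628·180972
1 = 177628·7058691 − 1640717·764191
So 764191·(-1640717) ≡ 1 (mod 7058691), i.e. 764191⁻¹ ≡ 5417974.
Then x ≡ 5417974·1547444 ≡ 1712369 (mod 7058691); the smallest non-negative solution is x = 1712369.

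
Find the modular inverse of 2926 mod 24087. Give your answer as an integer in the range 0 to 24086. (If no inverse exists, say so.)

Compute gcd(2926, 24087):
24087 = 8×2926 + 679
2926 = 4×679 + 210
679 = 3×210 + 49
210 = 4×49 + 14
49 = 3×14 + 7
14 = 2×7 + 0
gcd(2926, 24087) = 7 ≠ 1, so 2926 has no multiplicative inverse modulo 24087.

no inverse exists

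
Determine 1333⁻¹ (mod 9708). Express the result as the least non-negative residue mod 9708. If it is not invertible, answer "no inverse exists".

721

Run Euclid on (9708, 1333):
9708 = 7*1333 + 377
1333 = 3*377 + 202
377 = 1*202 + 175
202 = 1*175 + 27
175 = 6*27 + 13
27 = 2*13 + 1
13 = 13*1 + 0
The gcd is 1. Working backward:
1 = 27 − 2·13
1 = −2·175 + 13·27
1 = 13·202 − 15·175
1 = −15·377 + 28·202
1 = 28·1333 − 99·377
1 = −99·9708 + 721·1333
So 1333·721 ≡ 1 (mod 9708).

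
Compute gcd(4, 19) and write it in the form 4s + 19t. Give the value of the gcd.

1

Apply Euclid's algorithm to 19 and 4:
19 = 4·4 + 3
4 = 1·3 + 1
3 = 3·1 + 0
gcd(4, 19) = 1.
Working backward:
1 = 4 − 3
1 = −19 + 5·4
So 1 = (-1)·19 + (5)·4.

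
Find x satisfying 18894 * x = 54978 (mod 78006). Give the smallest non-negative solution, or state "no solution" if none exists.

7678

First find gcd(18894, 78006):
78006 = 4×18894 + 2430
18894 = 7×2430 + 1884
2430 = 1×1884 + 546
1884 = 3×546 + 246
546 = 2×246 + 54
246 = 4×54 + 30
54 = 1×30 + 24
30 = 1×24 + 6
24 = 4×6 + 0
gcd = 6 and 6 | 54978, so solutions exist. Divide through by 6: 3149x ≡ 9163 (mod 13001).
Now find 3149⁻¹ mod 13001:
13001 = 4×3149 + 405
3149 = 7×405 + 314
405 = 1×314 + 91
314 = 3×91 + 41
91 = 2×41 + 9
41 = 4×9 + 5
9 = 1×5 + 4
5 = 1×4 + 1
4 = 4×1 + 0
Back-substitute:
1 = 5 − 4
1 = −9 + 2·5
1 = 2·41 − 9·9
1 = −9·91 + 20·41
1 = 20·314 − 69·91
1 = −69·405 + 89·314
1 = 89·3149 − 692·405
1 = −692·13001 + 2857·3149
So 3149⁻¹ ≡ 2857 (mod 13001).
Then x ≡ 2857·9163 ≡ 7678 (mod 13001); the smallest non-negative solution is x = 7678.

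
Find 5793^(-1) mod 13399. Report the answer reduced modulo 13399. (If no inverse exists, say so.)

Apply the Euclidean algorithm to 13399 and 5793:
13399 = 2×5793 + 1813
5793 = 3×1813 + 354
1813 = 5×354 + 43
354 = 8×43 + 10
43 = 4×10 + 3
10 = 3×3 + 1
3 = 3×1 + 0
gcd = 1, so the inverse exists. Back-substitute:
1 = 10 − 3·3
1 = −3·43 + 13·10
1 = 13·354 − 107·43
1 = −107·1813 + 548·354
1 = 548·5793 − 1751·1813
1 = −1751·13399 + 4050·5793
So 5793·4050 ≡ 1 (mod 13399).

4050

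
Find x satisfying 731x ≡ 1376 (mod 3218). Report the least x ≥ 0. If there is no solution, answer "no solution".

First find gcd(731, 3218):
3218 = 4*731 + 294
731 = 2*294 + 143
294 = 2*143 + 8
143 = 17*8 + 7
8 = 1*7 + 1
7 = 7*1 + 0
gcd = 1, so a unique solution mod 3218 exists.
Back-substitute for the Bézout coefficients:
1 = 8 − 7
1 = −143 + 18·8
1 = 18·294 − 37·143
1 = −37·731 + 92·294
1 = 92·3218 − 405·731
So 731·(-405) ≡ 1 (mod 3218), giving 731⁻¹ ≡ 2813.
x ≡ 731⁻¹·1376 ≡ 2813·1376 ≡ 2652 (mod 3218).

2652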